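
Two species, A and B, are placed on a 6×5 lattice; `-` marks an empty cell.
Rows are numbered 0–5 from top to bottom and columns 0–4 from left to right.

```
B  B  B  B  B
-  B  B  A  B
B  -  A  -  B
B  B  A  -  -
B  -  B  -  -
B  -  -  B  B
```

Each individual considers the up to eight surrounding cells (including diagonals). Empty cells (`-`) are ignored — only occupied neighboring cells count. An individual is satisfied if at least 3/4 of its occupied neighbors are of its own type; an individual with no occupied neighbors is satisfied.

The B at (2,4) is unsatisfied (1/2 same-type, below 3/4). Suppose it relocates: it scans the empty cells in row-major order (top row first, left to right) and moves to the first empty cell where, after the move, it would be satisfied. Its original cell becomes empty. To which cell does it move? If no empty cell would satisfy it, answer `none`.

Vacating (2,4). Empty cells in order:
  (1,0): 4/4 same-type → satisfied — stop here.

(1,0)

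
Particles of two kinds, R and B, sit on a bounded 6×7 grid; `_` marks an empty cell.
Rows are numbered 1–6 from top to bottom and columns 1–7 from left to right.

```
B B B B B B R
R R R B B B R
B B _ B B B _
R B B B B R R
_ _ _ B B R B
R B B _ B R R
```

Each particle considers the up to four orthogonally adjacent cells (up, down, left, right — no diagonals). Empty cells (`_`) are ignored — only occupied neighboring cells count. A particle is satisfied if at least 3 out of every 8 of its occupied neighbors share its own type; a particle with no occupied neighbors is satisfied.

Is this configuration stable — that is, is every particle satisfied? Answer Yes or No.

Row 1: (1,1)B 1/2 ✓ · (1,2)B 2/3 ✓ · (1,3)B 2/3 ✓ · (1,4)B 3/3 ✓ · (1,5)B 3/3 ✓ · (1,6)B 2/3 ✓ · (1,7)R 1/2 ✓
Row 2: (2,1)R 1/3 ✗ · (2,2)R 2/4 ✓ · (2,3)R 1/3 ✗ · (2,4)B 3/4 ✓ · (2,5)B 4/4 ✓ · (2,6)B 3/4 ✓ · (2,7)R 1/2 ✓
Row 3: (3,1)B 1/3 ✗ · (3,2)B 2/3 ✓ · (3,4)B 3/3 ✓ · (3,5)B 4/4 ✓ · (3,6)B 2/3 ✓
Row 4: (4,1)R 0/2 ✗ · (4,2)B 2/3 ✓ · (4,3)B 2/2 ✓ · (4,4)B 4/4 ✓ · (4,5)B 3/4 ✓ · (4,6)R 2/4 ✓ · (4,7)R 1/2 ✓
Row 5: (5,4)B 2/2 ✓ · (5,5)B 3/4 ✓ · (5,6)R 2/4 ✓ · (5,7)B 0/3 ✗
Row 6: (6,1)R 0/1 ✗ · (6,2)B 1/2 ✓ · (6,3)B 1/1 ✓ · (6,5)B 1/2 ✓ · (6,6)R 2/3 ✓ · (6,7)R 1/2 ✓
For instance (2,1) has only 1/3 same-type neighbors, below 3/8.

No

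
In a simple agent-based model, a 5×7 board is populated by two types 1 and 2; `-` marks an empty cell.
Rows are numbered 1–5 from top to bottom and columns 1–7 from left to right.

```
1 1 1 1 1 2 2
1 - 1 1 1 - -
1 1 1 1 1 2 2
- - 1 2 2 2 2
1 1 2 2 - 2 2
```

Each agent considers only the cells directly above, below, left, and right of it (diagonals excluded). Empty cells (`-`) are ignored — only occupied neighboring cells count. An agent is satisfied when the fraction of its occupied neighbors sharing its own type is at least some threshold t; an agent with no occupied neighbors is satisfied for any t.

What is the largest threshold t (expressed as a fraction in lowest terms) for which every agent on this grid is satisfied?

1/3

(1,1)1 2/2
(1,2)1 2/2
(1,3)1 3/3
(1,4)1 3/3
(1,5)1 2/3
(1,6)2 1/2
(1,7)2 1/1
(2,1)1 2/2
(2,3)1 3/3
(2,4)1 4/4
(2,5)1 3/3
(3,1)1 2/2
(3,2)1 2/2
(3,3)1 4/4
(3,4)1 3/4
(3,5)1 2/4
(3,6)2 2/3
(3,7)2 2/2
(4,3)1 1/3
(4,4)2 2/4
(4,5)2 2/3
(4,6)2 4/4
(4,7)2 3/3
(5,1)1 1/1
(5,2)1 1/2
(5,3)2 1/3
(5,4)2 2/2
(5,6)2 2/2
(5,7)2 2/2
The smallest same-type fraction is 1/3 at (4,3), which reduces to 1/3. Any threshold above that leaves this agent unsatisfied.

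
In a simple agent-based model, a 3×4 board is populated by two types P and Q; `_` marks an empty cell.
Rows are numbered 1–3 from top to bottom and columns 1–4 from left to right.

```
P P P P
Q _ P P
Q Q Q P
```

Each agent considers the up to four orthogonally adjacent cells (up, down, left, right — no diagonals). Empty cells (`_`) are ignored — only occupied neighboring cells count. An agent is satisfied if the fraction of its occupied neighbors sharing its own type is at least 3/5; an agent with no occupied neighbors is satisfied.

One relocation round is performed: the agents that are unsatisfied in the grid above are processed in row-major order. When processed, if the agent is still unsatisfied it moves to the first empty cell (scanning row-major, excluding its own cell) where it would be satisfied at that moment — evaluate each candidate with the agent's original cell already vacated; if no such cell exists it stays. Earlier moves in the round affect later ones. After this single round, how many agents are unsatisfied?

Initially unsatisfied (in order): (1,1), (2,1), (3,3), (3,4).
  (1,1): no empty cell satisfies it; stays.
  (2,1): no empty cell satisfies it; stays.
  (3,3): no empty cell satisfies it; stays.
  (3,4): no empty cell satisfies it; stays.
Resulting grid:
P P P P
Q _ P P
Q Q Q P
Unsatisfied now: (1,1), (2,1), (3,3), (3,4).

4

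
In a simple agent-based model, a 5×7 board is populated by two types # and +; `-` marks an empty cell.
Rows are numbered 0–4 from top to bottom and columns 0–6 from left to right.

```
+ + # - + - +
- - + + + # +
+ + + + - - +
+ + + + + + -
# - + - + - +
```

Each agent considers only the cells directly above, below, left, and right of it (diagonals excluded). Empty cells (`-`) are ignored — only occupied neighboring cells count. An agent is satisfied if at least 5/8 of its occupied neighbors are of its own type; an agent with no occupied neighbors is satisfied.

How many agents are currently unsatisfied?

Row 0: (0,0)+ 1/1 ok · (0,1)+ 1/2 unhappy · (0,2)# 0/2 unhappy · (0,4)+ 1/1 ok · (0,6)+ 1/1 ok
Row 1: (1,2)+ 2/3 ok · (1,3)+ 3/3 ok · (1,4)+ 2/3 ok · (1,5)# 0/2 unhappy · (1,6)+ 2/3 ok
Row 2: (2,0)+ 2/2 ok · (2,1)+ 3/3 ok · (2,2)+ 4/4 ok · (2,3)+ 3/3 ok · (2,6)+ 1/1 ok
Row 3: (3,0)+ 2/3 ok · (3,1)+ 3/3 ok · (3,2)+ 4/4 ok · (3,3)+ 3/3 ok · (3,4)+ 3/3 ok · (3,5)+ 1/1 ok
Row 4: (4,0)# 0/1 unhappy · (4,2)+ 1/1 ok · (4,4)+ 1/1 ok · (4,6)+ 0/0 ok
Unsatisfied: (0,1), (0,2), (1,5), (4,0) — 4 in total.

4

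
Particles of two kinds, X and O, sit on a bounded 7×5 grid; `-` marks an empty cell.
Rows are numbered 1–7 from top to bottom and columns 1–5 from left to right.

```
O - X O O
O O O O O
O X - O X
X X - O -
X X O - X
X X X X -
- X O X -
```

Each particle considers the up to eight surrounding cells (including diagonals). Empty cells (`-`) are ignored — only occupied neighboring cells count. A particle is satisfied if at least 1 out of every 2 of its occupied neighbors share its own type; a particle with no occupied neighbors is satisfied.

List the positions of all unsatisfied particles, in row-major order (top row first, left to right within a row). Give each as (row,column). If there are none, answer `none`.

(1,3), (3,1), (3,2), (3,5), (5,3), (7,3)

(1,1)O 2/2 ✓
(1,3)X 0/4 ✗
(1,4)O 4/5 ✓
(1,5)O 3/3 ✓
(2,1)O 3/4 ✓
(2,2)O 4/6 ✓
(2,3)O 4/6 ✓
(2,4)O 5/7 ✓
(2,5)O 4/5 ✓
(3,1)O 2/5 ✗
(3,2)X 2/6 ✗
(3,4)O 4/5 ✓
(3,5)X 0/4 ✗
(4,1)X 4/5 ✓
(4,2)X 4/6 ✓
(4,4)O 2/4 ✓
(5,1)X 5/5 ✓
(5,2)X 6/7 ✓
(5,3)O 1/6 ✗
(5,5)X 1/2 ✓
(6,1)X 4/4 ✓
(6,2)X 5/7 ✓
(6,3)X 5/7 ✓
(6,4)X 3/5 ✓
(7,2)X 3/4 ✓
(7,3)O 0/5 ✗
(7,4)X 2/3 ✓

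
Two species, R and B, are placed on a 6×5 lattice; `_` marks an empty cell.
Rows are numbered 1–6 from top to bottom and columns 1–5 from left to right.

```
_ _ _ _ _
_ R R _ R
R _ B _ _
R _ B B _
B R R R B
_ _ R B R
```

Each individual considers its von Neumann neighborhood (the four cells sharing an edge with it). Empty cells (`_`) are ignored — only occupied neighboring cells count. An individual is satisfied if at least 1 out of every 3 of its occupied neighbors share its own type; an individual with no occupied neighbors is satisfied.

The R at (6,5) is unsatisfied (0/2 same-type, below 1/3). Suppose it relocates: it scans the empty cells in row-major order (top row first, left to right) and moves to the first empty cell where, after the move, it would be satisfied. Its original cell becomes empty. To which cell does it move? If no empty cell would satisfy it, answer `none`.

Vacating (6,5). Empty cells in order:
  (1,1): 0/0 same-type → satisfied — stop here.

(1,1)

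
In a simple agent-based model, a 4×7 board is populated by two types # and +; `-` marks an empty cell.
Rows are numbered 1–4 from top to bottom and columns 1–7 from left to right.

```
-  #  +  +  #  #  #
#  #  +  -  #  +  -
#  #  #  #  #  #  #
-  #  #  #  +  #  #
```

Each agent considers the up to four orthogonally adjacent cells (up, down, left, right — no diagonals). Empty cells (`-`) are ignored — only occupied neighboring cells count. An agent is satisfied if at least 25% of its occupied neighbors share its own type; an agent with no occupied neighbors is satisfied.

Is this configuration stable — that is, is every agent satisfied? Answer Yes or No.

No

(1,2)# 1/2 ✓
(1,3)+ 2/3 ✓
(1,4)+ 1/2 ✓
(1,5)# 2/3 ✓
(1,6)# 2/3 ✓
(1,7)# 1/1 ✓
(2,1)# 2/2 ✓
(2,2)# 3/4 ✓
(2,3)+ 1/3 ✓
(2,5)# 2/3 ✓
(2,6)+ 0/3 ✗
(3,1)# 2/2 ✓
(3,2)# 4/4 ✓
(3,3)# 3/4 ✓
(3,4)# 3/3 ✓
(3,5)# 3/4 ✓
(3,6)# 3/4 ✓
(3,7)# 2/2 ✓
(4,2)# 2/2 ✓
(4,3)# 3/3 ✓
(4,4)# 2/3 ✓
(4,5)+ 0/3 ✗
(4,6)# 2/3 ✓
(4,7)# 2/2 ✓
For instance (2,6) has only 0/3 same-type neighbors, below 1/4.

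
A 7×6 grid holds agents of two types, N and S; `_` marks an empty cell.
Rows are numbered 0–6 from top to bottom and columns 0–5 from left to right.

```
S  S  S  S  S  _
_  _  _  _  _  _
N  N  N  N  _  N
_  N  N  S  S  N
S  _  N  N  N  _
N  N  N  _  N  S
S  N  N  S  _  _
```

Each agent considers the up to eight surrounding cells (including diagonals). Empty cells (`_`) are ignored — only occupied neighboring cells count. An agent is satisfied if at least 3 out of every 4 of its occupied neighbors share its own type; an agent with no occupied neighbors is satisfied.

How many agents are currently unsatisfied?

Row 0: (0,0)S 1/1 ok · (0,1)S 2/2 ok · (0,2)S 2/2 ok · (0,3)S 2/2 ok · (0,4)S 1/1 ok
Row 2: (2,0)N 2/2 ok · (2,1)N 4/4 ok · (2,2)N 4/5 ok · (2,3)N 2/4 unhappy · (2,5)N 1/2 unhappy
Row 3: (3,1)N 5/6 ok · (3,2)N 6/7 ok · (3,3)S 1/7 unhappy · (3,4)S 1/6 unhappy · (3,5)N 2/3 unhappy
Row 4: (4,0)S 0/3 unhappy · (4,2)N 5/6 ok · (4,3)N 5/7 unhappy · (4,4)N 3/6 unhappy
Row 5: (5,0)N 2/4 unhappy · (5,1)N 5/7 unhappy · (5,2)N 5/6 ok · (5,4)N 2/4 unhappy · (5,5)S 0/2 unhappy
Row 6: (6,0)S 0/3 unhappy · (6,1)N 4/5 ok · (6,2)N 3/4 ok · (6,3)S 0/3 unhappy
Unsatisfied: (2,3), (2,5), (3,3), (3,4), (3,5), (4,0), (4,3), (4,4), (5,0), (5,1), (5,4), (5,5), (6,0), (6,3) — 14 in total.

14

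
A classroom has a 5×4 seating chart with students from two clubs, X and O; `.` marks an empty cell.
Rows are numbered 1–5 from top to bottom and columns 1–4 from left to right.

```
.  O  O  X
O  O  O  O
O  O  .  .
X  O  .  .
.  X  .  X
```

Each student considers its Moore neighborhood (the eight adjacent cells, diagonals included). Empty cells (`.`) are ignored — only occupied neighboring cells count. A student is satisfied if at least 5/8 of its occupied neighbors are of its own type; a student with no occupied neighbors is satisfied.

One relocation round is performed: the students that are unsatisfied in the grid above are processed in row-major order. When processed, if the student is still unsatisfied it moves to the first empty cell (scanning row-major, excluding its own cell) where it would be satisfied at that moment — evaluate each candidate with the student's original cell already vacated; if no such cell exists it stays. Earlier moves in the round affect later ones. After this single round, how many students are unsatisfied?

0

Initially unsatisfied (in order): (1,4), (4,1), (4,2), (5,2).
  (1,4) → (4,4).
  (4,1) → (5,3).
  (4,2) → (1,1).
  (5,2): now satisfied by earlier moves; stays.
Resulting grid:
O O O .
O O O O
O O . .
. . . X
. X X X
All satisfied now.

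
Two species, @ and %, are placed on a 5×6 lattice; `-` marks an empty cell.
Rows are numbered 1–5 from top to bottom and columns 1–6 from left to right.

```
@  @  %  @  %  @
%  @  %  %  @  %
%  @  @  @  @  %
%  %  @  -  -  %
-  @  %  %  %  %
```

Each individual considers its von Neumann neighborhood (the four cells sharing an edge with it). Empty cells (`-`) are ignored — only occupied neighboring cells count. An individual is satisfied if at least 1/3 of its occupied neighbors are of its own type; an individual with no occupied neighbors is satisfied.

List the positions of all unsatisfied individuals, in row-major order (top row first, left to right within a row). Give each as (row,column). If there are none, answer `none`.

(1,1)@ 1/2 ✓
(1,2)@ 2/3 ✓
(1,3)% 1/3 ✓
(1,4)@ 0/3 ✗
(1,5)% 0/3 ✗
(1,6)@ 0/2 ✗
(2,1)% 1/3 ✓
(2,2)@ 2/4 ✓
(2,3)% 2/4 ✓
(2,4)% 1/4 ✗
(2,5)@ 1/4 ✗
(2,6)% 1/3 ✓
(3,1)% 2/3 ✓
(3,2)@ 2/4 ✓
(3,3)@ 3/4 ✓
(3,4)@ 2/3 ✓
(3,5)@ 2/3 ✓
(3,6)% 2/3 ✓
(4,1)% 2/2 ✓
(4,2)% 1/4 ✗
(4,3)@ 1/3 ✓
(4,6)% 2/2 ✓
(5,2)@ 0/2 ✗
(5,3)% 1/3 ✓
(5,4)% 2/2 ✓
(5,5)% 2/2 ✓
(5,6)% 2/2 ✓

(1,4), (1,5), (1,6), (2,4), (2,5), (4,2), (5,2)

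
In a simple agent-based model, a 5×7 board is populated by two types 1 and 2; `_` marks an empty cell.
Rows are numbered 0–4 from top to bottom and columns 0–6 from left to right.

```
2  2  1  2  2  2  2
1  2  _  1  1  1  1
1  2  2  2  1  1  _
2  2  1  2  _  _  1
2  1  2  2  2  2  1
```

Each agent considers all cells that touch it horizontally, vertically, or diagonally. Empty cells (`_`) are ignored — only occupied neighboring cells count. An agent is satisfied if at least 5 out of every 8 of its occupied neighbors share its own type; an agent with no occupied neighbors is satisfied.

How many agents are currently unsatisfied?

21

(0,0)2 2/3 satisfied
(0,1)2 2/4 not
(0,2)1 1/4 not
(0,3)2 1/4 not
(0,4)2 2/5 not
(0,5)2 2/5 not
(0,6)2 1/3 not
(1,0)1 1/5 not
(1,1)2 4/7 not
(1,3)1 3/7 not
(1,4)1 4/8 not
(1,5)1 4/7 not
(1,6)1 2/4 not
(2,0)1 1/5 not
(2,1)2 4/7 not
(2,2)2 5/7 satisfied
(2,3)2 2/6 not
(2,4)1 4/6 satisfied
(2,5)1 5/5 satisfied
(3,0)2 3/5 not
(3,1)2 5/8 satisfied
(3,2)1 1/8 not
(3,3)2 5/7 satisfied
(3,6)1 2/3 satisfied
(4,0)2 2/3 satisfied
(4,1)1 1/5 not
(4,2)2 3/5 not
(4,3)2 3/4 satisfied
(4,4)2 3/3 satisfied
(4,5)2 1/3 not
(4,6)1 1/2 not
Unsatisfied: (0,1), (0,2), (0,3), (0,4), (0,5), (0,6), (1,0), (1,1), (1,3), (1,4), (1,5), (1,6), (2,0), (2,1), (2,3), (3,0), (3,2), (4,1), (4,2), (4,5), (4,6) — 21 in total.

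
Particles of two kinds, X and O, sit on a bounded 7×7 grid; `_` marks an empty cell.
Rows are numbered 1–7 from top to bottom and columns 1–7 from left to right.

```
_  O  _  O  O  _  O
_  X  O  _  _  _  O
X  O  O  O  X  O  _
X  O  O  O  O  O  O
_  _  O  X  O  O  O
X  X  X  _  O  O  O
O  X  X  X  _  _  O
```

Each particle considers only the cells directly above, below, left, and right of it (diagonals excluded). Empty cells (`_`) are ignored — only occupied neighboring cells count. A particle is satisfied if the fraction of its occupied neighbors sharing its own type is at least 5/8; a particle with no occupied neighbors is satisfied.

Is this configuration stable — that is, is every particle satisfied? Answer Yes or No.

Row 1: (1,2)O 0/1 unhappy · (1,4)O 1/1 ok · (1,5)O 1/1 ok · (1,7)O 1/1 ok
Row 2: (2,2)X 0/3 unhappy · (2,3)O 1/2 unhappy · (2,7)O 1/1 ok
Row 3: (3,1)X 1/2 unhappy · (3,2)O 2/4 unhappy · (3,3)O 4/4 ok · (3,4)O 2/3 ok · (3,5)X 0/3 unhappy · (3,6)O 1/2 unhappy
Row 4: (4,1)X 1/2 unhappy · (4,2)O 2/3 ok · (4,3)O 4/4 ok · (4,4)O 3/4 ok · (4,5)O 3/4 ok · (4,6)O 4/4 ok · (4,7)O 2/2 ok
Row 5: (5,3)O 1/3 unhappy · (5,4)X 0/3 unhappy · (5,5)O 3/4 ok · (5,6)O 4/4 ok · (5,7)O 3/3 ok
Row 6: (6,1)X 1/2 unhappy · (6,2)X 3/3 ok · (6,3)X 2/3 ok · (6,5)O 2/2 ok · (6,6)O 3/3 ok · (6,7)O 3/3 ok
Row 7: (7,1)O 0/2 unhappy · (7,2)X 2/3 ok · (7,3)X 3/3 ok · (7,4)X 1/1 ok · (7,7)O 1/1 ok
For instance (1,2) has only 0/1 same-type neighbors, below 5/8.

No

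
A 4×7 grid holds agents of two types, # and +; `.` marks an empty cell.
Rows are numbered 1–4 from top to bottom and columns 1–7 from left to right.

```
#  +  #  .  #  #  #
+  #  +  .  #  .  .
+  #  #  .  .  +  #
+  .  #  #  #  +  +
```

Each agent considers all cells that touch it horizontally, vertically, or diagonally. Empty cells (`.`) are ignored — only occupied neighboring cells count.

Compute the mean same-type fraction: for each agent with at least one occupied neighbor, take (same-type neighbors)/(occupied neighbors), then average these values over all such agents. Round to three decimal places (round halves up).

Row 1: (1,1)# 1/3 · (1,2)+ 2/5 · (1,3)# 1/3 · (1,5)# 2/2 · (1,6)# 3/3 · (1,7)# 1/1
Row 2: (2,1)+ 2/5 · (2,2)# 4/8 · (2,3)+ 1/5 · (2,5)# 2/3
Row 3: (3,1)+ 2/4 · (3,2)# 3/7 · (3,3)# 4/5 · (3,6)+ 2/5 · (3,7)# 0/3
Row 4: (4,1)+ 1/2 · (4,3)# 3/3 · (4,4)# 3/3 · (4,5)# 1/3 · (4,6)+ 2/4 · (4,7)+ 2/3
Sum over 21 agents: 1/3 + 2/5 + 1/3 + 2/2 + 3/3 + 1/1 + 2/5 + 4/8 + 1/5 + 2/3 + 2/4 + 3/7 + 4/5 + 2/5 + 0/3 + 1/2 + 3/3 + 3/3 + 1/3 + 2/4 + 2/3 = 1256/105; mean = 1256/105 ÷ 21 = 1256/2205 = 0.569614… → 0.570.

0.570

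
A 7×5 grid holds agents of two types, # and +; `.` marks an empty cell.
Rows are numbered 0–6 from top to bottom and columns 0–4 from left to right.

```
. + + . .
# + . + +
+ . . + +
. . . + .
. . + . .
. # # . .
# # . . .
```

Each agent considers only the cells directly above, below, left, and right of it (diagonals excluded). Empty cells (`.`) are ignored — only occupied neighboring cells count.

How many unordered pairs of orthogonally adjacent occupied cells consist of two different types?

Scan each occupied cell's neighbors to the right and below so each pair is counted once.
Row 0: +(0,1)–+(0,2)= +(0,1)–+(1,1)=  → 0/2 unlike.
Row 1: #(1,0)–+(1,1)≠ #(1,0)–+(2,0)≠ +(1,3)–+(1,4)= +(1,3)–+(2,3)= +(1,4)–+(2,4)=  → 2/5 unlike.
Row 2: +(2,3)–+(2,4)= +(2,3)–+(3,3)=  → 0/2 unlike.
Row 4: +(4,2)–#(5,2)≠  → 1/1 unlike.
Row 5: #(5,1)–#(5,2)= #(5,1)–#(6,1)=  → 0/2 unlike.
Row 6: #(6,0)–#(6,1)=  → 0/1 unlike.
Total adjacent occupied pairs: 13; unlike-type pairs: 3.

3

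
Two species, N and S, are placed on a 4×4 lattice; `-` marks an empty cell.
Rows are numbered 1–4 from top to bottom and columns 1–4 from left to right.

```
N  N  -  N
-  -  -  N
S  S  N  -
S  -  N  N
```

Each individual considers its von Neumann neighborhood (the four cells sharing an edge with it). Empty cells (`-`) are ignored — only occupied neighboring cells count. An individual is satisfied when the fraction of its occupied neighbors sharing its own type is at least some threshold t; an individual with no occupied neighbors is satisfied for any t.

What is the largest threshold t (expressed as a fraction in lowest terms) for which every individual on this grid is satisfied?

1/2

(1,1)N 1/1
(1,2)N 1/1
(1,4)N 1/1
(2,4)N 1/1
(3,1)S 2/2
(3,2)S 1/2
(3,3)N 1/2
(4,1)S 1/1
(4,3)N 2/2
(4,4)N 1/1
The smallest same-type fraction is 1/2 at (3,2), which reduces to 1/2. Any threshold above that leaves this individual unsatisfied.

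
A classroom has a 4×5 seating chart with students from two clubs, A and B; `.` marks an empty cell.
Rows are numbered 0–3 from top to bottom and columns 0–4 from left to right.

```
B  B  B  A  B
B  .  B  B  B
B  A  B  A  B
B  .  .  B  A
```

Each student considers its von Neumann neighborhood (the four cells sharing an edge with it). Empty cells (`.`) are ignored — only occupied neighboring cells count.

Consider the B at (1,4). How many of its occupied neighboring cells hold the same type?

3

Occupied neighbors of (1,4): (0,4)=B, (2,4)=B, (1,3)=B.
Same type (B): 3 of 3.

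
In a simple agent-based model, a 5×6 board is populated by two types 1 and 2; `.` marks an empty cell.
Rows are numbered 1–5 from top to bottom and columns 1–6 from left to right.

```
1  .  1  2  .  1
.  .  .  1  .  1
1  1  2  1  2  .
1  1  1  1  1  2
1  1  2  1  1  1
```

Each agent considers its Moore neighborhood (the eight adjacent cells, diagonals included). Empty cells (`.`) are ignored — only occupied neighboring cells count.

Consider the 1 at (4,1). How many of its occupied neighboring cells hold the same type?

5

Occupied neighbors of (4,1): (3,1)=1, (3,2)=1, (4,2)=1, (5,1)=1, (5,2)=1.
Same type (1): 5 of 5.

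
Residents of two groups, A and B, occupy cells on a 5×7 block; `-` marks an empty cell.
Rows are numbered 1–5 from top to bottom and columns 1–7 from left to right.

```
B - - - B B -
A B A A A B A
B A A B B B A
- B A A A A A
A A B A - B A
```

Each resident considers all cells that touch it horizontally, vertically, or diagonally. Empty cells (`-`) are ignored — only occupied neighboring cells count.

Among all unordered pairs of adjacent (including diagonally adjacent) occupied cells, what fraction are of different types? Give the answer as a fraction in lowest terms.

Scan each occupied cell's neighbors to the right and below (and the two forward diagonals) so each pair is counted once.
From row 1: 5 unlike of 9 pairs (running 5/9).
From row 2: 15 unlike of 25 pairs (running 20/34).
From row 3: 14 unlike of 23 pairs (running 34/57).
From row 4: 8 unlike of 19 pairs (running 42/76).
From row 5: 3 unlike of 4 pairs (running 45/80).
Total adjacent occupied pairs: 80; unlike-type pairs: 45.
45/80 reduces to 9/16.

9/16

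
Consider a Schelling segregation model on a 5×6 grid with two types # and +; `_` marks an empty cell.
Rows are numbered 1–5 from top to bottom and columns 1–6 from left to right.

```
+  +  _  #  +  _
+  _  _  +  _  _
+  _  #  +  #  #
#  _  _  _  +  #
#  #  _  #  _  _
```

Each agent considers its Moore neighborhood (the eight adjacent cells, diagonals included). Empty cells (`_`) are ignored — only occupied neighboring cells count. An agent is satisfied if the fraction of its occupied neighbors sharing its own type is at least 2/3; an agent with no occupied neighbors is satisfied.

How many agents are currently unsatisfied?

Row 1: (1,1)+ 2/2 satisfied · (1,2)+ 2/2 satisfied · (1,4)# 0/2 not · (1,5)+ 1/2 not
Row 2: (2,1)+ 3/3 satisfied · (2,4)+ 2/5 not
Row 3: (3,1)+ 1/2 not · (3,3)# 0/2 not · (3,4)+ 2/4 not · (3,5)# 2/5 not · (3,6)# 2/3 satisfied
Row 4: (4,1)# 2/3 satisfied · (4,5)+ 1/5 not · (4,6)# 2/3 satisfied
Row 5: (5,1)# 2/2 satisfied · (5,2)# 2/2 satisfied · (5,4)# 0/1 not
Unsatisfied: (1,4), (1,5), (2,4), (3,1), (3,3), (3,4), (3,5), (4,5), (5,4) — 9 in total.

9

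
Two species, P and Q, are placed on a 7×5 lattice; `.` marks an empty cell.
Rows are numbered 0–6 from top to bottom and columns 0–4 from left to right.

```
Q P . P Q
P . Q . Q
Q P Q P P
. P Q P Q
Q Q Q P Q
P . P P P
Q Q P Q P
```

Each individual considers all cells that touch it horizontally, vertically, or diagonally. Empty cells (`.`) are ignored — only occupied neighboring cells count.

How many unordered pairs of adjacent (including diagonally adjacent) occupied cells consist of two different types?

49

Scan each occupied cell's neighbors to the right and below (and the two forward diagonals) so each pair is counted once.
Row 0: Q(0,0)–P(0,1)≠ Q(0,0)–P(1,0)≠ P(0,1)–Q(1,2)≠ P(0,1)–P(1,0)= P(0,3)–Q(0,4)≠ P(0,3)–Q(1,4)≠ P(0,3)–Q(1,2)≠ Q(0,4)–Q(1,4)=  → 6/8 unlike.
Row 1: P(1,0)–Q(2,0)≠ P(1,0)–P(2,1)= Q(1,2)–Q(2,2)= Q(1,2)–P(2,3)≠ Q(1,2)–P(2,1)≠ Q(1,4)–P(2,4)≠ Q(1,4)–P(2,3)≠  → 5/7 unlike.
Row 2: Q(2,0)–P(2,1)≠ Q(2,0)–P(3,1)≠ P(2,1)–Q(2,2)≠ P(2,1)–P(3,1)= P(2,1)–Q(3,2)≠ Q(2,2)–P(2,3)≠ Q(2,2)–Q(3,2)= Q(2,2)–P(3,3)≠ Q(2,2)–P(3,1)≠ P(2,3)–P(2,4)= P(2,3)–P(3,3)= P(2,3)–Q(3,4)≠ P(2,3)–Q(3,2)≠ P(2,4)–Q(3,4)≠ P(2,4)–P(3,3)=  → 10/15 unlike.
Row 3: P(3,1)–Q(3,2)≠ P(3,1)–Q(4,1)≠ P(3,1)–Q(4,2)≠ P(3,1)–Q(4,0)≠ Q(3,2)–P(3,3)≠ Q(3,2)–Q(4,2)= Q(3,2)–P(4,3)≠ Q(3,2)–Q(4,1)= P(3,3)–Q(3,4)≠ P(3,3)–P(4,3)= P(3,3)–Q(4,4)≠ P(3,3)–Q(4,2)≠ Q(3,4)–Q(4,4)= Q(3,4)–P(4,3)≠  → 10/14 unlike.
Row 4: Q(4,0)–Q(4,1)= Q(4,0)–P(5,0)≠ Q(4,1)–Q(4,2)= Q(4,1)–P(5,2)≠ Q(4,1)–P(5,0)≠ Q(4,2)–P(4,3)≠ Q(4,2)–P(5,2)≠ Q(4,2)–P(5,3)≠ P(4,3)–Q(4,4)≠ P(4,3)–P(5,3)= P(4,3)–P(5,4)= P(4,3)–P(5,2)= Q(4,4)–P(5,4)≠ Q(4,4)–P(5,3)≠  → 9/14 unlike.
Row 5: P(5,0)–Q(6,0)≠ P(5,0)–Q(6,1)≠ P(5,2)–P(5,3)= P(5,2)–P(6,2)= P(5,2)–Q(6,3)≠ P(5,2)–Q(6,1)≠ P(5,3)–P(5,4)= P(5,3)–Q(6,3)≠ P(5,3)–P(6,4)= P(5,3)–P(6,2)= P(5,4)–P(6,4)= P(5,4)–Q(6,3)≠  → 6/12 unlike.
Row 6: Q(6,0)–Q(6,1)= Q(6,1)–P(6,2)≠ P(6,2)–Q(6,3)≠ Q(6,3)–P(6,4)≠  → 3/4 unlike.
Total adjacent occupied pairs: 74; unlike-type pairs: 49.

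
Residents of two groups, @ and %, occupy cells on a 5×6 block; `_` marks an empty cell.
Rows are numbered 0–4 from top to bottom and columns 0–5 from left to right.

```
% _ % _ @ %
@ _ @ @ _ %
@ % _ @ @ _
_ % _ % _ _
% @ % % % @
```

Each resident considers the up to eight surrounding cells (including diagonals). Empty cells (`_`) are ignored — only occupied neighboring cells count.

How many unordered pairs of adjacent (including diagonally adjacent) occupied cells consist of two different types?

Scan each occupied cell's neighbors to the right and below (and the two forward diagonals) so each pair is counted once.
Row 0: %(0,0)–@(1,0)≠ %(0,2)–@(1,2)≠ %(0,2)–@(1,3)≠ @(0,4)–%(0,5)≠ @(0,4)–%(1,5)≠ @(0,4)–@(1,3)= %(0,5)–%(1,5)=  → 5/7 unlike.
Row 1: @(1,0)–@(2,0)= @(1,0)–%(2,1)≠ @(1,2)–@(1,3)= @(1,2)–@(2,3)= @(1,2)–%(2,1)≠ @(1,3)–@(2,3)= @(1,3)–@(2,4)= %(1,5)–@(2,4)≠  → 3/8 unlike.
Row 2: @(2,0)–%(2,1)≠ @(2,0)–%(3,1)≠ %(2,1)–%(3,1)= @(2,3)–@(2,4)= @(2,3)–%(3,3)≠ @(2,4)–%(3,3)≠  → 4/6 unlike.
Row 3: %(3,1)–@(4,1)≠ %(3,1)–%(4,2)= %(3,1)–%(4,0)= %(3,3)–%(4,3)= %(3,3)–%(4,4)= %(3,3)–%(4,2)=  → 1/6 unlike.
Row 4: %(4,0)–@(4,1)≠ @(4,1)–%(4,2)≠ %(4,2)–%(4,3)= %(4,3)–%(4,4)= %(4,4)–@(4,5)≠  → 3/5 unlike.
Total adjacent occupied pairs: 32; unlike-type pairs: 16.

16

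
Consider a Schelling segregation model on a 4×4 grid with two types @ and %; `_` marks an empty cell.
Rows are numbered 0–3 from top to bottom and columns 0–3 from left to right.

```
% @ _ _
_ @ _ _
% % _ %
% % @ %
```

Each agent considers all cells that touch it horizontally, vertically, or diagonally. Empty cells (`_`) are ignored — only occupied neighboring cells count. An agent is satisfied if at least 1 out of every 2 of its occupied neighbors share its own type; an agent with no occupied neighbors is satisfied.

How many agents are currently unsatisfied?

(0,0)% 0/2 ✗
(0,1)@ 1/2 ✓
(1,1)@ 1/4 ✗
(2,0)% 3/4 ✓
(2,1)% 3/5 ✓
(2,3)% 1/2 ✓
(3,0)% 3/3 ✓
(3,1)% 3/4 ✓
(3,2)@ 0/4 ✗
(3,3)% 1/2 ✓
Unsatisfied: (0,0), (1,1), (3,2) — 3 in total.

3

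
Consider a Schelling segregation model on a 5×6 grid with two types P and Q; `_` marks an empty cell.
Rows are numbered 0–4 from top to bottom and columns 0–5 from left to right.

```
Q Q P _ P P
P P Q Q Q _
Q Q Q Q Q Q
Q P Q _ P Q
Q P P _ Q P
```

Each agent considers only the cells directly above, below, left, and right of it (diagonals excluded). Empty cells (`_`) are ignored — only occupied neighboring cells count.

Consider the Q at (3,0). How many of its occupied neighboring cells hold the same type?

Occupied neighbors of (3,0): (2,0)=Q, (4,0)=Q, (3,1)=P.
Same type (Q): 2 of 3.

2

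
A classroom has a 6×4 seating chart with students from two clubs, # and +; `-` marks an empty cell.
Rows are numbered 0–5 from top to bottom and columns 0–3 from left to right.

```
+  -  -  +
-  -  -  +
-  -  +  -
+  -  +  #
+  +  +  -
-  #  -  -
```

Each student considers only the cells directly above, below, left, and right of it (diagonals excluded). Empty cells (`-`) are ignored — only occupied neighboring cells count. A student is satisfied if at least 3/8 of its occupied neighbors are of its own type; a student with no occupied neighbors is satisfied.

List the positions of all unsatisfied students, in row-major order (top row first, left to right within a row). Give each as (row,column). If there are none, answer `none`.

(3,3), (5,1)

Row 0: (0,0)+ 0/0 ok · (0,3)+ 1/1 ok
Row 1: (1,3)+ 1/1 ok
Row 2: (2,2)+ 1/1 ok
Row 3: (3,0)+ 1/1 ok · (3,2)+ 2/3 ok · (3,3)# 0/1 unhappy
Row 4: (4,0)+ 2/2 ok · (4,1)+ 2/3 ok · (4,2)+ 2/2 ok
Row 5: (5,1)# 0/1 unhappy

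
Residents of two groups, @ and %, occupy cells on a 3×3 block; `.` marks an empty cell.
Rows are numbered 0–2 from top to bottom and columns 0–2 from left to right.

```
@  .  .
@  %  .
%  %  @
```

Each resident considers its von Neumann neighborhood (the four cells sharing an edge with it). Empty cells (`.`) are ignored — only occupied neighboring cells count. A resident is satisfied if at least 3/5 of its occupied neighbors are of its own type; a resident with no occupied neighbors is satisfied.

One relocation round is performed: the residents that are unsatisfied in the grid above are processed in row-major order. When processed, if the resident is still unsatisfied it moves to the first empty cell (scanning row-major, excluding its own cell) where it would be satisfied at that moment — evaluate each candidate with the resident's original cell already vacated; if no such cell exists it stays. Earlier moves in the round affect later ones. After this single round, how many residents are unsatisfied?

Initially unsatisfied (in order): (1,0), (1,1), (2,0), (2,2).
  (1,0) → (0,2).
  (1,1): now satisfied by earlier moves; stays.
  (2,0): now satisfied by earlier moves; stays.
  (2,2) → (0,1).
Resulting grid:
@ @ @
. % .
% % .
Unsatisfied now: (1,1).

1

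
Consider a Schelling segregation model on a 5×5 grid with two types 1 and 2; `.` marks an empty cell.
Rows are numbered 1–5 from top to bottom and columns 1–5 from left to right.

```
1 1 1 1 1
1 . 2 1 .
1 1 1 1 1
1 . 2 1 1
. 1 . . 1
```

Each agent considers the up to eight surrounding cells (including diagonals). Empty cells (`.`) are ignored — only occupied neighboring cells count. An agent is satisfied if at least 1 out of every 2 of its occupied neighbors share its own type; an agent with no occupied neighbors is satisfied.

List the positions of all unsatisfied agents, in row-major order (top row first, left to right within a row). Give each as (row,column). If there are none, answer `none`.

(2,3), (4,3)

(1,1)1 2/2 satisfied
(1,2)1 3/4 satisfied
(1,3)1 3/4 satisfied
(1,4)1 3/4 satisfied
(1,5)1 2/2 satisfied
(2,1)1 4/4 satisfied
(2,3)2 0/7 not
(2,4)1 6/7 satisfied
(3,1)1 3/3 satisfied
(3,2)1 4/6 satisfied
(3,3)1 4/6 satisfied
(3,4)1 5/7 satisfied
(3,5)1 4/4 satisfied
(4,1)1 3/3 satisfied
(4,3)2 0/5 not
(4,4)1 5/6 satisfied
(4,5)1 4/4 satisfied
(5,2)1 1/2 satisfied
(5,5)1 2/2 satisfied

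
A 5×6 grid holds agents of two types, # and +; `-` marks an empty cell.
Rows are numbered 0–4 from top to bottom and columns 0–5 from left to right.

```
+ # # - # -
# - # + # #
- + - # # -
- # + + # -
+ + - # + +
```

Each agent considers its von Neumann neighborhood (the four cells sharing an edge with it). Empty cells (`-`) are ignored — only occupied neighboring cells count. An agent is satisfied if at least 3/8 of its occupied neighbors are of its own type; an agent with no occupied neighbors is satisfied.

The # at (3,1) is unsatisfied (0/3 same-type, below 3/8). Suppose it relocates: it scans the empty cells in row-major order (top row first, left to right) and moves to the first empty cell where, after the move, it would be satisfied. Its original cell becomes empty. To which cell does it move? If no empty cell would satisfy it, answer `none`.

Vacating (3,1). Empty cells in order:
  (0,3): 2/3 same-type → satisfied — stop here.

(0,3)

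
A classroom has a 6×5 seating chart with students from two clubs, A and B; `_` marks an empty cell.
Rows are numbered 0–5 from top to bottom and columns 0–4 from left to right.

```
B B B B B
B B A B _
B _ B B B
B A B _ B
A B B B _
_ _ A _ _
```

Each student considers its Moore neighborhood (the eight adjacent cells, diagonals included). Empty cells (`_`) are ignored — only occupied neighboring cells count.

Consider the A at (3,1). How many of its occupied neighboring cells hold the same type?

Occupied neighbors of (3,1): (2,0)=B, (2,2)=B, (3,0)=B, (3,2)=B, (4,0)=A, (4,1)=B, (4,2)=B.
Same type (A): 1 of 7.

1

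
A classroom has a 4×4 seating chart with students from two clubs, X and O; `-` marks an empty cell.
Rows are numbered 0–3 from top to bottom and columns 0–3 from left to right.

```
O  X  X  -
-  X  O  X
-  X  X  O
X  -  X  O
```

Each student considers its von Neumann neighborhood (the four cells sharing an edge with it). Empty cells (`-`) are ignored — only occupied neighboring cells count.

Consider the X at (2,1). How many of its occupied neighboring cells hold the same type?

2

Occupied neighbors of (2,1): (1,1)=X, (2,2)=X.
Same type (X): 2 of 2.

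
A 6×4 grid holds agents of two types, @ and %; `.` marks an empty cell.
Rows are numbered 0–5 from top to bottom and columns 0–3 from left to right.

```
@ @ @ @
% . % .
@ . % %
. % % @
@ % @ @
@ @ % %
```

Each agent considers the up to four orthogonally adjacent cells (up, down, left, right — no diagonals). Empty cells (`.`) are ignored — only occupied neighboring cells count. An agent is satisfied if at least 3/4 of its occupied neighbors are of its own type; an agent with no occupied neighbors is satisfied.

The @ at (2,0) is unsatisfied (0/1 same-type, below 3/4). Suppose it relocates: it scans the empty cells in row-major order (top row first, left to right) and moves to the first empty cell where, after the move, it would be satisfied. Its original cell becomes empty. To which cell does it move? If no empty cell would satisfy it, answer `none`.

Vacating (2,0). Empty cells in order:
  (1,1): 1/3 same-type → still unsatisfied.
  (1,3): 1/3 same-type → still unsatisfied.
  (2,1): 0/2 same-type → still unsatisfied.
  (3,0): 1/2 same-type → still unsatisfied.

none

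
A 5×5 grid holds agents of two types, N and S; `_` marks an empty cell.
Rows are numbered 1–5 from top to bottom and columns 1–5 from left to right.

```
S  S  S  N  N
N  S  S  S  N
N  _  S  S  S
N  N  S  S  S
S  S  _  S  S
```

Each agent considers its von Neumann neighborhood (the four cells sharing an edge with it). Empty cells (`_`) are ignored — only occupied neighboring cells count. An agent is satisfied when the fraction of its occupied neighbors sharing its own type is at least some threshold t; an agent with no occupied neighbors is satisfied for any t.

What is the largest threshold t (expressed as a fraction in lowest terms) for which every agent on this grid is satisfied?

1/3

Row 1: (1,1)S 1/2 · (1,2)S 3/3 · (1,3)S 2/3 · (1,4)N 1/3 · (1,5)N 2/2
Row 2: (2,1)N 1/3 · (2,2)S 2/3 · (2,3)S 4/4 · (2,4)S 2/4 · (2,5)N 1/3
Row 3: (3,1)N 2/2 · (3,3)S 3/3 · (3,4)S 4/4 · (3,5)S 2/3
Row 4: (4,1)N 2/3 · (4,2)N 1/3 · (4,3)S 2/3 · (4,4)S 4/4 · (4,5)S 3/3
Row 5: (5,1)S 1/2 · (5,2)S 1/2 · (5,4)S 2/2 · (5,5)S 2/2
The smallest same-type fraction is 1/3 at (1,4), which reduces to 1/3. Any threshold above that leaves this agent unsatisfied.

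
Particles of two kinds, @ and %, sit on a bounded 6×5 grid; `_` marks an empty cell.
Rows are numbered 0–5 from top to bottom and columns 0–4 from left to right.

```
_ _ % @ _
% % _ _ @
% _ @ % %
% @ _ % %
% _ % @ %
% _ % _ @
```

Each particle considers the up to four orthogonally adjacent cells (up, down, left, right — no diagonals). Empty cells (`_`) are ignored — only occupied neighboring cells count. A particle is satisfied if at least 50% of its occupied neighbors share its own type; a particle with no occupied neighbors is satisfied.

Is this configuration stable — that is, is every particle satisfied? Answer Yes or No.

(0,2)% 0/1 ✗
(0,3)@ 0/1 ✗
(1,0)% 2/2 ✓
(1,1)% 1/1 ✓
(1,4)@ 0/1 ✗
(2,0)% 2/2 ✓
(2,2)@ 0/1 ✗
(2,3)% 2/3 ✓
(2,4)% 2/3 ✓
(3,0)% 2/3 ✓
(3,1)@ 0/1 ✗
(3,3)% 2/3 ✓
(3,4)% 3/3 ✓
(4,0)% 2/2 ✓
(4,2)% 1/2 ✓
(4,3)@ 0/3 ✗
(4,4)% 1/3 ✗
(5,0)% 1/1 ✓
(5,2)% 1/1 ✓
(5,4)@ 0/1 ✗
For instance (0,2) has only 0/1 same-type neighbors, below 1/2.

No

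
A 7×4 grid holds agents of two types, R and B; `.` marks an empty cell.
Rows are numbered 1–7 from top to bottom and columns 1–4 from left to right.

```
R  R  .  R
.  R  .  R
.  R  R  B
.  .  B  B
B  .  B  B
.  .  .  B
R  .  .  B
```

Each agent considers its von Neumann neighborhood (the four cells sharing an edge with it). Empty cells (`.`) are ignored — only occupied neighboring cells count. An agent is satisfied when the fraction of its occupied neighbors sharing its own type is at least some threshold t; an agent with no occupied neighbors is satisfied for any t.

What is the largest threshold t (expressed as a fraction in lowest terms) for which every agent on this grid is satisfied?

1/3

Row 1: (1,1)R 1/1 · (1,2)R 2/2 · (1,4)R 1/1
Row 2: (2,2)R 2/2 · (2,4)R 1/2
Row 3: (3,2)R 2/2 · (3,3)R 1/3 · (3,4)B 1/3
Row 4: (4,3)B 2/3 · (4,4)B 3/3
Row 5: (5,1)B — no occupied neighbors · (5,3)B 2/2 · (5,4)B 3/3
Row 6: (6,4)B 2/2
Row 7: (7,1)R — no occupied neighbors · (7,4)B 1/1
The smallest same-type fraction is 1/3 at (3,3), which reduces to 1/3. Any threshold above that leaves this agent unsatisfied.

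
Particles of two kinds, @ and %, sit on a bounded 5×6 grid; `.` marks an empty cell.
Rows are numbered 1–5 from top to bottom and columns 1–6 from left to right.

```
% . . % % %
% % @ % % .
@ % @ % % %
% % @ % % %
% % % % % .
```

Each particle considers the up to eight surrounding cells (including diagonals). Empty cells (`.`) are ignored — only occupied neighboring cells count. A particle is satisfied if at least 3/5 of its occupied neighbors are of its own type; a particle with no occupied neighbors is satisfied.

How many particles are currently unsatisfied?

6

Row 1: (1,1)% 2/2 satisfied · (1,4)% 3/4 satisfied · (1,5)% 4/4 satisfied · (1,6)% 2/2 satisfied
Row 2: (2,1)% 3/4 satisfied · (2,2)% 3/6 not · (2,3)@ 1/6 not · (2,4)% 5/7 satisfied · (2,5)% 7/7 satisfied
Row 3: (3,1)@ 0/5 not · (3,2)% 4/8 not · (3,3)@ 2/8 not · (3,4)% 5/8 satisfied · (3,5)% 7/7 satisfied · (3,6)% 4/4 satisfied
Row 4: (4,1)% 4/5 satisfied · (4,2)% 5/8 satisfied · (4,3)@ 1/8 not · (4,4)% 6/8 satisfied · (4,5)% 7/7 satisfied · (4,6)% 4/4 satisfied
Row 5: (5,1)% 3/3 satisfied · (5,2)% 4/5 satisfied · (5,3)% 4/5 satisfied · (5,4)% 4/5 satisfied · (5,5)% 4/4 satisfied
Unsatisfied: (2,2), (2,3), (3,1), (3,2), (3,3), (4,3) — 6 in total.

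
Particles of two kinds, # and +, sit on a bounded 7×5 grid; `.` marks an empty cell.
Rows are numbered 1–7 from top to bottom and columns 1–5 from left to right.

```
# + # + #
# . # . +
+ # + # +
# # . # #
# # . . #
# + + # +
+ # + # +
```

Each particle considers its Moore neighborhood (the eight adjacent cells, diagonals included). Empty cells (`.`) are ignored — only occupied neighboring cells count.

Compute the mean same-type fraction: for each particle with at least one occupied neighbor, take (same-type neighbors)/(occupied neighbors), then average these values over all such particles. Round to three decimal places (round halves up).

0.415

(1,1)# 1/2
(1,2)+ 0/4
(1,3)# 1/3
(1,4)+ 1/4
(1,5)# 0/2
(2,1)# 2/4
(2,3)# 3/6
(2,5)+ 2/4
(3,1)+ 0/4
(3,2)# 4/6
(3,3)+ 0/5
(3,4)# 3/6
(3,5)+ 1/4
(4,1)# 4/5
(4,2)# 4/6
(4,4)# 3/5
(4,5)# 3/4
(5,1)# 4/5
(5,2)# 4/6
(5,5)# 3/4
(6,1)# 3/5
(6,2)+ 3/7
(6,3)+ 2/6
(6,4)# 2/6
(6,5)+ 1/4
(7,1)+ 1/3
(7,2)# 1/5
(7,3)+ 2/5
(7,4)# 1/5
(7,5)+ 1/3
Sum over 30 particles: 1/2 + 0/4 + 1/3 + 1/4 + 0/2 + 2/4 + 3/6 + 2/4 + 0/4 + 4/6 + 0/5 + 3/6 + 1/4 + 4/5 + 4/6 + 3/5 + 3/4 + 4/5 + 4/6 + 3/4 + 3/5 + 3/7 + 2/6 + 2/6 + 1/4 + 1/3 + 1/5 + 2/5 + 1/5 + 1/3 = 5227/420; mean = 5227/420 ÷ 30 = 5227/12600 = 0.414841… → 0.415.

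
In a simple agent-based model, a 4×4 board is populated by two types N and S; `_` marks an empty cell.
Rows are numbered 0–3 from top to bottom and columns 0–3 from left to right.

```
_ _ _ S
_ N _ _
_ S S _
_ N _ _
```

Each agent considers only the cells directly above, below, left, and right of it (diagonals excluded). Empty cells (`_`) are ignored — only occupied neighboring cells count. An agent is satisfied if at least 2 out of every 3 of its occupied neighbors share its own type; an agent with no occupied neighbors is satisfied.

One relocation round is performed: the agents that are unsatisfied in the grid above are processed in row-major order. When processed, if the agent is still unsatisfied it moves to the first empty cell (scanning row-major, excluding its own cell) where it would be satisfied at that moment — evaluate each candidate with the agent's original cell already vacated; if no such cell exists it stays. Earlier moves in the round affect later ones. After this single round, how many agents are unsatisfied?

Initially unsatisfied (in order): (1,1), (2,1), (3,1).
  (1,1) → (0,0).
  (2,1) → (0,2).
  (3,1): now satisfied by earlier moves; stays.
Resulting grid:
N _ S S
_ _ _ _
_ _ S _
_ N _ _
All satisfied now.

0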